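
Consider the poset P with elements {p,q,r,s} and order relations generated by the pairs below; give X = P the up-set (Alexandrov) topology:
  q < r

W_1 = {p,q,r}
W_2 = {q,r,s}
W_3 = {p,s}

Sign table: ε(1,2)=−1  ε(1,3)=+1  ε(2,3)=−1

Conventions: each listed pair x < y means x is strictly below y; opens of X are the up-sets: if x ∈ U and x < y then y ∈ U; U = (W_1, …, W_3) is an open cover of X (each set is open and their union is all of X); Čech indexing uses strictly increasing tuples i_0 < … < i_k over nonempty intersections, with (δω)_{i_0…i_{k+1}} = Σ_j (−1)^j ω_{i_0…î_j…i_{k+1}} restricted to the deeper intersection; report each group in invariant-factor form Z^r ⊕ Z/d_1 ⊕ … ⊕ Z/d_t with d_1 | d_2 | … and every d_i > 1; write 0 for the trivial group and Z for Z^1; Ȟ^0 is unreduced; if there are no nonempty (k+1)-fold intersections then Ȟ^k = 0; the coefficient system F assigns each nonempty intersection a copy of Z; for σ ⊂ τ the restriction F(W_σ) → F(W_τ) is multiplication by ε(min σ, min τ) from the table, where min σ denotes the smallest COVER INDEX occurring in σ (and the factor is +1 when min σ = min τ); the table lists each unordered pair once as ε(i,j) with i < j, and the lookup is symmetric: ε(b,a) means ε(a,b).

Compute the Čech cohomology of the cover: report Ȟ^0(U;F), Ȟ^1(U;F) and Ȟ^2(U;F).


nerve of the cover:
  W12={q,r} W13={p} W23={s}
C dims 3,3; δ0: rk 2, SNF 1^2
Ȟ^0 = (3 − 2) − 0 = 1, so Ȟ^0 ≅ Z
Ȟ^1 = (3 − 0) − 2 = 1, so Ȟ^1 ≅ Z
Ȟ^2 = (0 − 0) − 0 = 0, so Ȟ^2 ≅ 0

Ȟ^0 ≅ Z; Ȟ^1 ≅ Z; Ȟ^2 ≅ 0


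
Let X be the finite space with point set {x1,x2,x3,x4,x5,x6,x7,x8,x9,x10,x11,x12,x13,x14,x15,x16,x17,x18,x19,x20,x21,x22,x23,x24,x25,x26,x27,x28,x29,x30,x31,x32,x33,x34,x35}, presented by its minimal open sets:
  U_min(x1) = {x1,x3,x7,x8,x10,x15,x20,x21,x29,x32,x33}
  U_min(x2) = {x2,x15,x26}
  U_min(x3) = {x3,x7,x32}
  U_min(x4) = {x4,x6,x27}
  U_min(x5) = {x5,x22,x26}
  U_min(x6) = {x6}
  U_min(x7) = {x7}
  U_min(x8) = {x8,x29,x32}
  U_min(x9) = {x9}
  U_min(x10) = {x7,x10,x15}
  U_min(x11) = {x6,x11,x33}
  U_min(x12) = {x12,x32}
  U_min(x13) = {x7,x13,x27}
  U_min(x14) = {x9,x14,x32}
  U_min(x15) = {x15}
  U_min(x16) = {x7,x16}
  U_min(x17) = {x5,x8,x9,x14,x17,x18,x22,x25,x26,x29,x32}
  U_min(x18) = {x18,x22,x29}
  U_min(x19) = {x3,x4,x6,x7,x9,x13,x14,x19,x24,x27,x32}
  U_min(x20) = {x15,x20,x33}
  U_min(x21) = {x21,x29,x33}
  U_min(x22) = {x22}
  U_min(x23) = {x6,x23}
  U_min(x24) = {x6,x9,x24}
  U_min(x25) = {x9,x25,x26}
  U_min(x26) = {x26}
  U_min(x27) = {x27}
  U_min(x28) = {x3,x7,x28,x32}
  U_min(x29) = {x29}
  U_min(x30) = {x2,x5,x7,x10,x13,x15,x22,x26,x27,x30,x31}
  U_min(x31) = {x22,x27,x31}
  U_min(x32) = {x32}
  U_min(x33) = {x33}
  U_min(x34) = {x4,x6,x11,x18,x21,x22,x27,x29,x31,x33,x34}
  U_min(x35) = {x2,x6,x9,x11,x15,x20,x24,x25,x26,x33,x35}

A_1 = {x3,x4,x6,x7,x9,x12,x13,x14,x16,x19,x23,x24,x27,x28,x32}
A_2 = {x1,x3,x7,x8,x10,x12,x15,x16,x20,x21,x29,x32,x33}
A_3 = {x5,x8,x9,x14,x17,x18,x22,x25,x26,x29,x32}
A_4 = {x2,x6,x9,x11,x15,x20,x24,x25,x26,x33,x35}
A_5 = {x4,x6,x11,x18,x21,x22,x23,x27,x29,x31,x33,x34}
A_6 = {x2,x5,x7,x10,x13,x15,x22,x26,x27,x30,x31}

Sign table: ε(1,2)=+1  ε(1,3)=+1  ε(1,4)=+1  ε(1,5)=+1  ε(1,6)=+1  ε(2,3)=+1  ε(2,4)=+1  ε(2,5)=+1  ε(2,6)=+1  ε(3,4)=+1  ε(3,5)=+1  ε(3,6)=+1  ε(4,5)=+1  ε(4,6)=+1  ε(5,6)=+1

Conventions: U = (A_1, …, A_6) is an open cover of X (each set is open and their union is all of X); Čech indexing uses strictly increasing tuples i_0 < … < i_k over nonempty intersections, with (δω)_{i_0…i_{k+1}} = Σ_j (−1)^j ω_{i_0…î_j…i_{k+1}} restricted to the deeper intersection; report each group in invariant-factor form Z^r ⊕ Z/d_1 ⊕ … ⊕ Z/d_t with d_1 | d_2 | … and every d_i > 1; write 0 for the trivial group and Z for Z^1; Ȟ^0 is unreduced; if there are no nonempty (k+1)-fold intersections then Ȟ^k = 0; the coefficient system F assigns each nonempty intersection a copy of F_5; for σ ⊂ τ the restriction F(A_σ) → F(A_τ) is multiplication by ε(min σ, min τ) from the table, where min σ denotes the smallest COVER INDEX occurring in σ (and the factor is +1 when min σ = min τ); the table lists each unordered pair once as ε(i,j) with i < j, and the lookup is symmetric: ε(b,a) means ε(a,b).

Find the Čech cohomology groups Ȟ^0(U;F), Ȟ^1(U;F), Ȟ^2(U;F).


Ȟ^0 ≅ Z/5, Ȟ^1 ≅ 0 and Ȟ^2 ≅ 0

intersection data:
  A12={x3,x7,x12,x16,x32} A13={x9,x14,x32} A14={x6,x9,x24} A15={x4,x6,x23,x27} A16={x7,x13,x27} A23={x8,x29,x32} A24={x15,x20,x33} A25={x21,x29,x33} A26={x7,x10,x15} A34={x9,x25,x26} A35={x18,x22,x29} A36={x5,x22,x26} A45={x6,x11,x33} A46={x2,x15,x26} A56={x22,x27,x31}
  A123={x32} A126={x7} A134={x9} A145={x6} A156={x27} A235={x29} A245={x33} A246={x15} A346={x26} A356={x22}
C dims 6,15,10; δ0: rk_F5 5; δ1: rk_F5 10
Ȟ^0 = (6 − 5) − 0 = 1, so Ȟ^0 ≅ Z/5
Ȟ^1 = (15 − 10) − 5 = 0, so Ȟ^1 ≅ 0
Ȟ^2 = (10 − 0) − 10 = 0, so Ȟ^2 ≅ 0


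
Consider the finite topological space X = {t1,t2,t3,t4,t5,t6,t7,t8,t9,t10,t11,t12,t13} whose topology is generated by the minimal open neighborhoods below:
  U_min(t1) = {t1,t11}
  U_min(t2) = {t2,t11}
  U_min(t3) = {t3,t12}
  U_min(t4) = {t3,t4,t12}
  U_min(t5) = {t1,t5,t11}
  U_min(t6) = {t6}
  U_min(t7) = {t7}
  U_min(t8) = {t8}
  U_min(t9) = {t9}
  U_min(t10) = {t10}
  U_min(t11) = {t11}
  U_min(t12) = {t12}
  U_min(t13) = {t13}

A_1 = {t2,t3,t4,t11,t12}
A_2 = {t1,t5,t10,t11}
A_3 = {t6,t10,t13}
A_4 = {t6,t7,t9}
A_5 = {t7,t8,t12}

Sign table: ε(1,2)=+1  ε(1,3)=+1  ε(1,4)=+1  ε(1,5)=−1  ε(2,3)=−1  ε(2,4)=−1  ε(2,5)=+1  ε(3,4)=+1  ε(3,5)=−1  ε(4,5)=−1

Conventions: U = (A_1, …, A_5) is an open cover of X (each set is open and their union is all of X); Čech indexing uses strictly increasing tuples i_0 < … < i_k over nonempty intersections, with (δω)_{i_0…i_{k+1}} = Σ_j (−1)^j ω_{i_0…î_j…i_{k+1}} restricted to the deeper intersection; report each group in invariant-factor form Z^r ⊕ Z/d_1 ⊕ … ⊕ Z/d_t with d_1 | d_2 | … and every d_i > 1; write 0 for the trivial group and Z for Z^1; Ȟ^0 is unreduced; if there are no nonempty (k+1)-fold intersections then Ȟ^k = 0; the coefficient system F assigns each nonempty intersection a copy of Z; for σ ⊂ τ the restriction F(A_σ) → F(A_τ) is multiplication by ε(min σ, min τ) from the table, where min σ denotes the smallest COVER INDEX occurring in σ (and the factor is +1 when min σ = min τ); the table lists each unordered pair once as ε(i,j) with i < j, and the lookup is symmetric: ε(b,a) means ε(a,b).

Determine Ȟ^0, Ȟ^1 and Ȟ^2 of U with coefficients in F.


Ȟ^0 = 0; Ȟ^1 = Z/2; Ȟ^2 = 0

intersection data:
  A12={t11} A15={t12} A23={t10} A34={t6} A45={t7}
C dims 5,5; δ0: rk 5, SNF 1^4·2
Ȟ^0 = (5 − 5) − 0 = 0, so Ȟ^0 ≅ 0
Ȟ^1 = (5 − 0) − 5 = 0 plus torsion [2], so Ȟ^1 ≅ Z/2
Ȟ^2 = (0 − 0) − 0 = 0, so Ȟ^2 ≅ 0


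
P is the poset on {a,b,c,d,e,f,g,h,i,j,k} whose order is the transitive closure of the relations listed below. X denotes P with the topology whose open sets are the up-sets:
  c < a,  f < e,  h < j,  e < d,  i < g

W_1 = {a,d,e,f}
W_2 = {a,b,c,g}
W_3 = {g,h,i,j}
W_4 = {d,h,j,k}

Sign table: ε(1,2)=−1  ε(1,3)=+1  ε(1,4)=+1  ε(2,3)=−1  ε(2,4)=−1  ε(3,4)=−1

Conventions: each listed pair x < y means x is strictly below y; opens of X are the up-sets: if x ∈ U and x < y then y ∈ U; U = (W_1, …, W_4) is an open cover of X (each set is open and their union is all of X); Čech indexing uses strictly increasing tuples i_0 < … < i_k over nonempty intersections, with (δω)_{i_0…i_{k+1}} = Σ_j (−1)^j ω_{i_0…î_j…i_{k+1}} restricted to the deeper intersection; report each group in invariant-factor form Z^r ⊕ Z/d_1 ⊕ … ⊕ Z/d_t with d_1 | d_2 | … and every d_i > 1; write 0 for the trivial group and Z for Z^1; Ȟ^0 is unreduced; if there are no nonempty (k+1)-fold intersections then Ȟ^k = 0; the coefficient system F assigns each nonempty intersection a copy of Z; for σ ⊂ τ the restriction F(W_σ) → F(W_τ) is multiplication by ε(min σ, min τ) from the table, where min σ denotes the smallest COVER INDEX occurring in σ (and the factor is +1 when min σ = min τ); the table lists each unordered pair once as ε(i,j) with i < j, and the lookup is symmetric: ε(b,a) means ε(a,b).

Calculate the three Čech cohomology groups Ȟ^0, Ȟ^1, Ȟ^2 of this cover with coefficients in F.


nerve simplices:
  W12={a} W14={d} W23={g} W34={h,j}
C dims 4,4; δ0: rk 4, SNF 1^3·2
degree 0: 4−4−0 = 0 → Ȟ^0 ≅ 0
degree 1: 4−0−4 = 0 plus torsion [2] → Ȟ^1 ≅ Z/2
degree 2: 0−0−0 = 0 → Ȟ^2 ≅ 0

Ȟ^0 ≅ 0; Ȟ^1 ≅ Z/2; Ȟ^2 ≅ 0


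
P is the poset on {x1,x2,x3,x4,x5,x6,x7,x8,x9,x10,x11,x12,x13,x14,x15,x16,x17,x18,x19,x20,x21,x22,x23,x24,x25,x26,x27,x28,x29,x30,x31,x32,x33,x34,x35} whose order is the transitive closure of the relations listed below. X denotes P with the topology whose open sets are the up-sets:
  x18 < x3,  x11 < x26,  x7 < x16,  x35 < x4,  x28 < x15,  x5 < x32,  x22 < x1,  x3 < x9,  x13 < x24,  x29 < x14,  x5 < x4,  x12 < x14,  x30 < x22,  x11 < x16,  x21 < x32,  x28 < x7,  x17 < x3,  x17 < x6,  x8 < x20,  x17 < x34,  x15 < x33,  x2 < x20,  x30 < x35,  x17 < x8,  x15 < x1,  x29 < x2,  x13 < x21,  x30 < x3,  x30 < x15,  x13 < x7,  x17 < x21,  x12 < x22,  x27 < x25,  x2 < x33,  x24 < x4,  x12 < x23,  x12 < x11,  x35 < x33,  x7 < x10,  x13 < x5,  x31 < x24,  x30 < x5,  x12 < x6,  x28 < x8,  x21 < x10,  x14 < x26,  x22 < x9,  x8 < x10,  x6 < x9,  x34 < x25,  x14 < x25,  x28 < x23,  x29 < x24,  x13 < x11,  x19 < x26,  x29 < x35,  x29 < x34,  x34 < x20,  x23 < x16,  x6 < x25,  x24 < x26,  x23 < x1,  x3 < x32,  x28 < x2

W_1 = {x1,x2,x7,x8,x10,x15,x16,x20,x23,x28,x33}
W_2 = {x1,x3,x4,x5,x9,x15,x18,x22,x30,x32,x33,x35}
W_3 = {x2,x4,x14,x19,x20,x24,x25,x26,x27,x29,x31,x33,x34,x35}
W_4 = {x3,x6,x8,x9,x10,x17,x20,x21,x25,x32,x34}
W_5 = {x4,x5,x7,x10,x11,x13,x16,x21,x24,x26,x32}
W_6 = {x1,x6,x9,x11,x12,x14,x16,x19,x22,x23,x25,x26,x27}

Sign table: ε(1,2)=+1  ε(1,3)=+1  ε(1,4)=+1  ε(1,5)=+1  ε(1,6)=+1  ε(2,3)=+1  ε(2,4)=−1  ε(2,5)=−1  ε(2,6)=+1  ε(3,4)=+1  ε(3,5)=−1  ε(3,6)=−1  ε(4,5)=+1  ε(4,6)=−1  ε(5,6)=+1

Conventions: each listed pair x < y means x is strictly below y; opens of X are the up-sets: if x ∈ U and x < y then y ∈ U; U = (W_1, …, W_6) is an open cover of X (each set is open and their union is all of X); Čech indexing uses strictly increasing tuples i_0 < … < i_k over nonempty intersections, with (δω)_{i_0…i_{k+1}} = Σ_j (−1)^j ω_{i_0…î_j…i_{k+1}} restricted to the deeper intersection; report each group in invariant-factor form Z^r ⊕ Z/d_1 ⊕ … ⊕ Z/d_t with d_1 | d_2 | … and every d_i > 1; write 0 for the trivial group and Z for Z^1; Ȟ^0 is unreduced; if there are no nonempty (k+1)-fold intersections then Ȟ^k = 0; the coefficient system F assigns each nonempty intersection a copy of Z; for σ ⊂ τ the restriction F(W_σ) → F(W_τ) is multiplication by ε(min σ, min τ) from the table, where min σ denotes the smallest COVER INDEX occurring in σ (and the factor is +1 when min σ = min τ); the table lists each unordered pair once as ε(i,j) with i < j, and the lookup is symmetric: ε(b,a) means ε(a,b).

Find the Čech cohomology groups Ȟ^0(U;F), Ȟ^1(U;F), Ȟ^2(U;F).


Ȟ^0 = 0, Ȟ^1 = Z/2, Ȟ^2 = Z

nerve of the cover:
  W12={x1,x15,x33} W13={x2,x20,x33} W14={x8,x10,x20} W15={x7,x10,x16} W16={x1,x16,x23} W23={x4,x33,x35} W24={x3,x9,x32} W25={x4,x5,x32} W26={x1,x9,x22} W34={x20,x25,x34} W35={x4,x24,x26} W36={x14,x19,x25,x26,x27} W45={x10,x21,x32} W46={x6,x9,x25} W56={x11,x16,x26}
  W123={x33} W126={x1} W134={x20} W145={x10} W156={x16} W235={x4} W245={x32} W246={x9} W346={x25} W356={x26}
C dims 6,15,10; δ0: rk 6, SNF 1^5·2; δ1: rk 9, SNF 1^9
Ȟ^0 = (6 − 6) − 0 = 0, so Ȟ^0 ≅ 0
Ȟ^1 = (15 − 9) − 6 = 0 plus torsion [2], so Ȟ^1 ≅ Z/2
Ȟ^2 = (10 − 0) − 9 = 1, so Ȟ^2 ≅ Z


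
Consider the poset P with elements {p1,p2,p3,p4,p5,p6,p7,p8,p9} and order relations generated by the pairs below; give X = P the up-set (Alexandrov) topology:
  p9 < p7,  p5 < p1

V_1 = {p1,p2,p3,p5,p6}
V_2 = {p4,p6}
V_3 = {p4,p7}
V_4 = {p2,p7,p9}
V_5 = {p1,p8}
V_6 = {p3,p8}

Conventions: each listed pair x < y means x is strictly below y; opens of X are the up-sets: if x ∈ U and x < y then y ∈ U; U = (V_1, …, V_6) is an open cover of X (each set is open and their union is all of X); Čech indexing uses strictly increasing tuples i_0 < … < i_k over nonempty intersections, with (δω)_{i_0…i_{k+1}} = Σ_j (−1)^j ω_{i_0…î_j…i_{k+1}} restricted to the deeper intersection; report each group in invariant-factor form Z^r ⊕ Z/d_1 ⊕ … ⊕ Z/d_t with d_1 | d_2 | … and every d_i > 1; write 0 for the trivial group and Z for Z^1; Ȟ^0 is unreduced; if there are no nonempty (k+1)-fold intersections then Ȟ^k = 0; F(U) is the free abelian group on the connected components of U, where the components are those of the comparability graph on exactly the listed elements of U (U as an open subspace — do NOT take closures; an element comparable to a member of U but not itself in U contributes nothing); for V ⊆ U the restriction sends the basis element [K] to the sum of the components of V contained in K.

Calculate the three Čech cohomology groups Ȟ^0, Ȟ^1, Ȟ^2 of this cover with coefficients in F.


nonempty intersections:
  V12={p6} V14={p2} V15={p1} V16={p3} V23={p4} V34={p7} V56={p8}
components per intersection:
  V1: {p1,p5} {p2} {p3} {p6}
  V2: {p4} {p6}
  V3: {p4} {p7}
  V4: {p2} {p7,p9}
  V5: {p1} {p8}
  V6: {p3} {p8}
  V12: {p6}
  V14: {p2}
  V15: {p1}
  V16: {p3}
  V23: {p4}
  V34: {p7}
  V56: {p8}
C dims 14,7; δ0: rk 7, SNF 1^7
Ȟ^0: (14−7)−0=7 ⇒ Z^7
Ȟ^1: (7−0)−7=0 ⇒ 0
Ȟ^2: (0−0)−0=0 ⇒ 0

Ȟ^0(U;F) ≅ Z^7, Ȟ^1(U;F) ≅ 0, Ȟ^2(U;F) ≅ 0


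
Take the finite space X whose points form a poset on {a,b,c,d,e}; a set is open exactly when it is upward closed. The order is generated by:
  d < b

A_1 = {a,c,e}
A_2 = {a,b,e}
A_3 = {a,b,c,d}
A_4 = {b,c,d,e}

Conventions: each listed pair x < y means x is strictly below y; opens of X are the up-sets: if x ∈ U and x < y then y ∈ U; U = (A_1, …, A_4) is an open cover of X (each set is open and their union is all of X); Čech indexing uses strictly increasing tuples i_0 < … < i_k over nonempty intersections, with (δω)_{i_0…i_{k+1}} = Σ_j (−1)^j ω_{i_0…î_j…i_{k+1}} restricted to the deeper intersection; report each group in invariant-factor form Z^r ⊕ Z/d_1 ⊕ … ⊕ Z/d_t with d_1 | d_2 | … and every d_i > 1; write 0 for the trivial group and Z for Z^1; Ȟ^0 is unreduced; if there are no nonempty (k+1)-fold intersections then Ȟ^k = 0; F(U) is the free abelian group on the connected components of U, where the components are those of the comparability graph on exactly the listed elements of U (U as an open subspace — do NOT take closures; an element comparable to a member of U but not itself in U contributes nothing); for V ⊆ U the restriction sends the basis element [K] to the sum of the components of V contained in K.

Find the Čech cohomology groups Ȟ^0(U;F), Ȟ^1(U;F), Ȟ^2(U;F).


Ȟ^0(U;F) ≅ Z^4, Ȟ^1(U;F) ≅ 0, Ȟ^2(U;F) ≅ 0

nerve simplices:
  A12={a,e} A13={a,c} A14={c,e} A23={a,b} A24={b,e} A34={b,c,d}
  A123={a} A124={e} A134={c} A234={b}
components per intersection:
  A1: {a} {c} {e}
  A2: {a} {b} {e}
  A3: {a} {b,d} {c}
  A4: {b,d} {c} {e}
  A12: {a} {e}
  A13: {a} {c}
  A14: {c} {e}
  A23: {a} {b}
  A24: {b} {e}
  A34: {b,d} {c}
  A123: {a}
  A124: {e}
  A134: {c}
  A234: {b}
C dims 12,12,4; δ0: rk 8, SNF 1^8; δ1: rk 4, SNF 1^4
degree 0: 12−8−0 = 4 → Ȟ^0 ≅ Z^4
degree 1: 12−4−8 = 0 → Ȟ^1 ≅ 0
degree 2: 4−0−4 = 0 → Ȟ^2 ≅ 0


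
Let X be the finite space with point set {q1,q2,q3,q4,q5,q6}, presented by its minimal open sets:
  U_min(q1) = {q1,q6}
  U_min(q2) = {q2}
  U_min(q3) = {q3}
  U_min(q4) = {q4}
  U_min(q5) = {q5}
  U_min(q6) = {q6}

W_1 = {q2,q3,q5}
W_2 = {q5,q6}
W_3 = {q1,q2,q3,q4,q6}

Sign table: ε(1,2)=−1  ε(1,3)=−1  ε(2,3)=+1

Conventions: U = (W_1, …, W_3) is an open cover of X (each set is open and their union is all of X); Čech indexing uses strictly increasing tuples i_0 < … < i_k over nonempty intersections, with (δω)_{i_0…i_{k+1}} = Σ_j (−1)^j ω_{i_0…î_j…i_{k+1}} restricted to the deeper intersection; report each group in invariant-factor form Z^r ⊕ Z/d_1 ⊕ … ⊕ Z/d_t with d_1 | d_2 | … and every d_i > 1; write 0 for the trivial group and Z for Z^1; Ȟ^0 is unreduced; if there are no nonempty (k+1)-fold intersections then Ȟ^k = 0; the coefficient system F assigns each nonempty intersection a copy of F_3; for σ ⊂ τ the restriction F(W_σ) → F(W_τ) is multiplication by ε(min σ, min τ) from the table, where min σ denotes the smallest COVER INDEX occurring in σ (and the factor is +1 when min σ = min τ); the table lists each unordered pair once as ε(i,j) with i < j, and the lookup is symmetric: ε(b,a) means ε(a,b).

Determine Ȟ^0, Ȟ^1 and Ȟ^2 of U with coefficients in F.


nerve of the cover:
  W12={q5} W13={q2,q3} W23={q6}
C dims 3,3; δ0: rk_F3 2
Ȟ^0 = (3 − 2) − 0 = 1, so Ȟ^0 ≅ Z/3
Ȟ^1 = (3 − 0) − 2 = 1, so Ȟ^1 ≅ Z/3
Ȟ^2 = (0 − 0) − 0 = 0, so Ȟ^2 ≅ 0

Ȟ^0 = Z/3,  Ȟ^1 = Z/3,  Ȟ^2 = 0


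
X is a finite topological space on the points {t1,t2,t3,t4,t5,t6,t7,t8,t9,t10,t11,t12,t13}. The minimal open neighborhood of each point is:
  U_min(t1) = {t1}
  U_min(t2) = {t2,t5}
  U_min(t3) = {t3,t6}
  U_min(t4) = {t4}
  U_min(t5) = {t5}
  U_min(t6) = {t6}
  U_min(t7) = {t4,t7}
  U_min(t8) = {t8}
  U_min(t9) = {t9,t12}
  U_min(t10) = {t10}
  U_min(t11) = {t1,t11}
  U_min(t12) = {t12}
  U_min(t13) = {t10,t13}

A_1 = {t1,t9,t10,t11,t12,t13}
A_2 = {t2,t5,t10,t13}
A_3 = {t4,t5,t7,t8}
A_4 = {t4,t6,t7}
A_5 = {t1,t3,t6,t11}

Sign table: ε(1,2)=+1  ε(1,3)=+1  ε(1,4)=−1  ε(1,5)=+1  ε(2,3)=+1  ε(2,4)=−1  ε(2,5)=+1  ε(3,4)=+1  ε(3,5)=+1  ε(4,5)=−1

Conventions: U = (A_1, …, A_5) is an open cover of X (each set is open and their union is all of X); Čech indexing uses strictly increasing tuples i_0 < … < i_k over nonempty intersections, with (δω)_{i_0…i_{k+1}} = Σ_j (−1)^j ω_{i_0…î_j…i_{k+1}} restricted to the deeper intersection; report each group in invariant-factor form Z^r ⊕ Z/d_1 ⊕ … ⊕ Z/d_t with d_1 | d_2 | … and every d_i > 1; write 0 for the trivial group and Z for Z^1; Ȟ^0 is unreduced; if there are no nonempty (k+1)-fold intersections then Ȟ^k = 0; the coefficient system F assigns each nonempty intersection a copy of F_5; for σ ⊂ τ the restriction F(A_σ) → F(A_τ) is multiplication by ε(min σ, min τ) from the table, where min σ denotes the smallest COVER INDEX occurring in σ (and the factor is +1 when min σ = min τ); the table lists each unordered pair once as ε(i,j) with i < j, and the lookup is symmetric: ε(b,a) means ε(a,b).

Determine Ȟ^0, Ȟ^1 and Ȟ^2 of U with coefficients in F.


Ȟ^0(U;F) ≅ 0,  Ȟ^1(U;F) ≅ 0,  Ȟ^2(U;F) ≅ 0

intersection data:
  A12={t10,t13} A15={t1,t11} A23={t5} A34={t4,t7} A45={t6}
C dims 5,5; δ0: rk_F5 5
Ȟ^0 = (5 − 5) − 0 = 0, so Ȟ^0 ≅ 0
Ȟ^1 = (5 − 0) − 5 = 0, so Ȟ^1 ≅ 0
Ȟ^2 = (0 − 0) − 0 = 0, so Ȟ^2 ≅ 0


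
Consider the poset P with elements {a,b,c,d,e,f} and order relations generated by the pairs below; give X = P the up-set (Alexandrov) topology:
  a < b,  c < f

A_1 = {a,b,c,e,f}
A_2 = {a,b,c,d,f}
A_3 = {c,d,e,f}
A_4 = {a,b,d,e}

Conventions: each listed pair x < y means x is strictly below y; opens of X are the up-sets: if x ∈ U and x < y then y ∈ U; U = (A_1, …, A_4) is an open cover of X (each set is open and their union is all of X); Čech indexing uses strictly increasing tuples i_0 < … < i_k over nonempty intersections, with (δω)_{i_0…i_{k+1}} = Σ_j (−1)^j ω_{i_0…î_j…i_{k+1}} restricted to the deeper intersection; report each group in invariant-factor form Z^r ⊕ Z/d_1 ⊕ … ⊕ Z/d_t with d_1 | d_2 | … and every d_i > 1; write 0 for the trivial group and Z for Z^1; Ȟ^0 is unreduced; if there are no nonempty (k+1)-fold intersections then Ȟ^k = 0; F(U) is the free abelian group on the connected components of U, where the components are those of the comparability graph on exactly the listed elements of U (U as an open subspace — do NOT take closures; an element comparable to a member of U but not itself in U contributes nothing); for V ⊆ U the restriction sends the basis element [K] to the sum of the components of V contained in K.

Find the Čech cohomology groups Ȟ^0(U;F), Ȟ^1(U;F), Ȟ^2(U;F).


cover nerve:
  A12={a,b,c,f} A13={c,e,f} A14={a,b,e} A23={c,d,f} A24={a,b,d} A34={d,e}
  A123={c,f} A124={a,b} A134={e} A234={d}
components per intersection:
  A1: {a,b} {c,f} {e}
  A2: {a,b} {c,f} {d}
  A3: {c,f} {d} {e}
  A4: {a,b} {d} {e}
  A12: {a,b} {c,f}
  A13: {c,f} {e}
  A14: {a,b} {e}
  A23: {c,f} {d}
  A24: {a,b} {d}
  A34: {d} {e}
  A123: {c,f}
  A124: {a,b}
  A134: {e}
  A234: {d}
C dims 12,12,4; δ0: rk 8, SNF 1^8; δ1: rk 4, SNF 1^4
Ȟ^0: (12−8)−0=4 ⇒ Z^4
Ȟ^1: (12−4)−8=0 ⇒ 0
Ȟ^2: (4−0)−4=0 ⇒ 0

Ȟ^0 ≅ Z^4, Ȟ^1 ≅ 0 and Ȟ^2 ≅ 0


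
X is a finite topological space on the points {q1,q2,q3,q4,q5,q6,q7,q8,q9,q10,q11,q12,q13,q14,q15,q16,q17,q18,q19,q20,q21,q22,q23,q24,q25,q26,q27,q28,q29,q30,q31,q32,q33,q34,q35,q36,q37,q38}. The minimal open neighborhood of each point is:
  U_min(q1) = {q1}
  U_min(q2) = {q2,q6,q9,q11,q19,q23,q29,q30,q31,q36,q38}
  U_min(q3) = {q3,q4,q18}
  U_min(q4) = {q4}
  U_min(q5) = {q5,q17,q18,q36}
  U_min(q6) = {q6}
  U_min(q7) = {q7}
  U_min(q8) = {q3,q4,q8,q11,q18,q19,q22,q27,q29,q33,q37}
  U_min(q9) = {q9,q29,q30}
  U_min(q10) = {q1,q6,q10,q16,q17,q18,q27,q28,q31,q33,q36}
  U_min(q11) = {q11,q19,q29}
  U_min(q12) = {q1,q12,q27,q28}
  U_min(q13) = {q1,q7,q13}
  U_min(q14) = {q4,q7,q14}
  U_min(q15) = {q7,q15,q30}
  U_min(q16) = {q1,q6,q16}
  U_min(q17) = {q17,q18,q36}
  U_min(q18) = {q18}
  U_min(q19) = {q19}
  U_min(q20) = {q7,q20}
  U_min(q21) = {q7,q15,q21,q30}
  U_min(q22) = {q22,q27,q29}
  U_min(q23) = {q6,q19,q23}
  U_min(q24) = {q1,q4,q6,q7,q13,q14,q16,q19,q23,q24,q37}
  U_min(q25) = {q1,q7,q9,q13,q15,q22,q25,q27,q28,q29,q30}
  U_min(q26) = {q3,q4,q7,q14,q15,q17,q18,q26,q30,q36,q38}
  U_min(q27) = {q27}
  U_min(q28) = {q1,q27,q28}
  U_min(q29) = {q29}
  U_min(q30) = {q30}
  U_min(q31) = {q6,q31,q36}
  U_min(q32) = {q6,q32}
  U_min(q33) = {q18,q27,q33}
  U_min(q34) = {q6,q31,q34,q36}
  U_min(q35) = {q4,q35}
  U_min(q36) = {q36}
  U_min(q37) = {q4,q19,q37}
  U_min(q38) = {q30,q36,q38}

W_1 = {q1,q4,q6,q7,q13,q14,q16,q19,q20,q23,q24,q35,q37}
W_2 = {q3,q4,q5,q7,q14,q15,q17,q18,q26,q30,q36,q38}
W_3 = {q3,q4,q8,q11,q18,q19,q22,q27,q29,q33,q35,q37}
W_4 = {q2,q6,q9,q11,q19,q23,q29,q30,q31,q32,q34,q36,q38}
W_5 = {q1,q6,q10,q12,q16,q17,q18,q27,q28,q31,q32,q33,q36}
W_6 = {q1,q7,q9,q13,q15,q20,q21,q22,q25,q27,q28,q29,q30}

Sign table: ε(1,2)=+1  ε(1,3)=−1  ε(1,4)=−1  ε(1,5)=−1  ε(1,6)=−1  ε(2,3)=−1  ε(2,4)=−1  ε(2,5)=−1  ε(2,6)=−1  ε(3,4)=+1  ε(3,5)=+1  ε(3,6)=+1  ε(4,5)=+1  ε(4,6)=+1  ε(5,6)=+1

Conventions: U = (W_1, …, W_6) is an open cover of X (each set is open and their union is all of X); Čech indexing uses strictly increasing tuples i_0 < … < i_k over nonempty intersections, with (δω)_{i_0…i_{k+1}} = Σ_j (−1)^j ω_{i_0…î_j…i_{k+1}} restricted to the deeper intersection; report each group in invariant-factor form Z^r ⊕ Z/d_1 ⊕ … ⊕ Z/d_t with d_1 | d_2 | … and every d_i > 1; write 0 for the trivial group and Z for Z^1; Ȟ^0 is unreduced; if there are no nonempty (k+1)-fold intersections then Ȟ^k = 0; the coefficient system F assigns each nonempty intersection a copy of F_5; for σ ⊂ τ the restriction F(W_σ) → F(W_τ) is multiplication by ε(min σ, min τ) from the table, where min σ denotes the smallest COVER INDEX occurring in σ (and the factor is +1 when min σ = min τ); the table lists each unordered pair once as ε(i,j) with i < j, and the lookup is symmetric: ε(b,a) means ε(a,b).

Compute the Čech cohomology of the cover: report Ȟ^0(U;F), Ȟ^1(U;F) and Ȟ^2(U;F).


intersection data:
  W12={q4,q7,q14} W13={q4,q19,q35,q37} W14={q6,q19,q23} W15={q1,q6,q16} W16={q1,q7,q13,q20} W23={q3,q4,q18} W24={q30,q36,q38} W25={q17,q18,q36} W26={q7,q15,q30} W34={q11,q19,q29} W35={q18,q27,q33} W36={q22,q27,q29} W45={q6,q31,q32,q36} W46={q9,q29,q30} W56={q1,q27,q28}
  W123={q4} W126={q7} W134={q19} W145={q6} W156={q1} W235={q18} W245={q36} W246={q30} W346={q29} W356={q27}
C dims 6,15,10; δ0: rk_F5 5; δ1: rk_F5 10
Ȟ^0 = (6 − 5) − 0 = 1, so Ȟ^0 ≅ Z/5
Ȟ^1 = (15 − 10) − 5 = 0, so Ȟ^1 ≅ 0
Ȟ^2 = (10 − 0) − 10 = 0, so Ȟ^2 ≅ 0

Ȟ^0(U;F) ≅ Z/5, Ȟ^1(U;F) ≅ 0, Ȟ^2(U;F) ≅ 0


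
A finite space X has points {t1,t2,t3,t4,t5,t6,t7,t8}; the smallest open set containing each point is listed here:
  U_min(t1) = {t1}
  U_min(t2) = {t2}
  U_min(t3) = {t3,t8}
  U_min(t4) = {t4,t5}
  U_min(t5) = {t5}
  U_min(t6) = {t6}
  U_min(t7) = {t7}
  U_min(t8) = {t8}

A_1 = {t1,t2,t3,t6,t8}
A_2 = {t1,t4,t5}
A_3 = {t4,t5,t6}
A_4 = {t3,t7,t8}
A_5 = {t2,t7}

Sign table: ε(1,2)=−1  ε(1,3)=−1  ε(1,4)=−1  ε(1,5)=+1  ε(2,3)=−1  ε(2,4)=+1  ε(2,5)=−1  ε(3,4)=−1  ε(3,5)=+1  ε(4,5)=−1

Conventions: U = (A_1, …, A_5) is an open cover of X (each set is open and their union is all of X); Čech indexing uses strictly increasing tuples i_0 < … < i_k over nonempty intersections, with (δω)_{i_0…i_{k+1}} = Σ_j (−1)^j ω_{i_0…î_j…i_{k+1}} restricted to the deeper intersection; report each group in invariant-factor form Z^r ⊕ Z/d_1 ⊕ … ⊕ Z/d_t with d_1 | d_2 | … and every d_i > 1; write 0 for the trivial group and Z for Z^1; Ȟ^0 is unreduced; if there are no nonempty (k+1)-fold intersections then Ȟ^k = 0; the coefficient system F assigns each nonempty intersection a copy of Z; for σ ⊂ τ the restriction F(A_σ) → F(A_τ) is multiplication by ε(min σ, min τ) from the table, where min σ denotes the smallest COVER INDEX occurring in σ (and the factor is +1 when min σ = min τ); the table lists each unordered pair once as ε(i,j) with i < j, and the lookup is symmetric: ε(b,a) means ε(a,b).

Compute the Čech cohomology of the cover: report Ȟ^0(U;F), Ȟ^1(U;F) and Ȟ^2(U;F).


nerve of the cover:
  A12={t1} A13={t6} A14={t3,t8} A15={t2} A23={t4,t5} A45={t7}
C dims 5,6; δ0: rk 5, SNF 1^4·2
Ȟ^0 = (5 − 5) − 0 = 0, so Ȟ^0 ≅ 0
Ȟ^1 = (6 − 0) − 5 = 1 plus torsion [2], so Ȟ^1 ≅ Z ⊕ Z/2
Ȟ^2 = (0 − 0) − 0 = 0, so Ȟ^2 ≅ 0

Ȟ^0(U;F) ≅ 0, Ȟ^1(U;F) ≅ Z ⊕ Z/2 and Ȟ^2(U;F) ≅ 0


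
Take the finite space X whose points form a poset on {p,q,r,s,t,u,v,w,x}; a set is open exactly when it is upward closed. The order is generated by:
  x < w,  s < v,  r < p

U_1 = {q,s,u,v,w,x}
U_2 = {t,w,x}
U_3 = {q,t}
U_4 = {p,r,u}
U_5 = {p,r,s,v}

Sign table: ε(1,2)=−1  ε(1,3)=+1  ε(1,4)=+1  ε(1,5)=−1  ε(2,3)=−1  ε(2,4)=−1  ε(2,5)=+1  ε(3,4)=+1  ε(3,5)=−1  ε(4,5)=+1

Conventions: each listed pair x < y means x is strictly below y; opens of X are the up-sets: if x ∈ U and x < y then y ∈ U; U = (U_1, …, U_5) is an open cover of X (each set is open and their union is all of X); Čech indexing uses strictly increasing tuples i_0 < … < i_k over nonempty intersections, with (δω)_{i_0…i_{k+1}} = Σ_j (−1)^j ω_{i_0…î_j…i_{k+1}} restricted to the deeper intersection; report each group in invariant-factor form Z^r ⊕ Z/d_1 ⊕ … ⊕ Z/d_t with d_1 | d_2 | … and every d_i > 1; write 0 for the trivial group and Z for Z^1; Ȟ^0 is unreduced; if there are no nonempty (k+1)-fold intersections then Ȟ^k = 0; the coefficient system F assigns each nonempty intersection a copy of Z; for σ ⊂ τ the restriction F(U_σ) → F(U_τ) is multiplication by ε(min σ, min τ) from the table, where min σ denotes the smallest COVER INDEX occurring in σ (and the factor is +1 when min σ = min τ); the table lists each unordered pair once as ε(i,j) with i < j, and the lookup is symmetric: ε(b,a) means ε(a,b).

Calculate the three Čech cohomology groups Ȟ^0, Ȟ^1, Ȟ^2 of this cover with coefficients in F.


nerve of the cover:
  U12={w,x} U13={q} U14={u} U15={s,v} U23={t} U45={p,r}
C dims 5,6; δ0: rk 5, SNF 1^4·2
Ȟ^0 = (5 − 5) − 0 = 0, so Ȟ^0 ≅ 0
Ȟ^1 = (6 − 0) − 5 = 1 plus torsion [2], so Ȟ^1 ≅ Z ⊕ Z/2
Ȟ^2 = (0 − 0) − 0 = 0, so Ȟ^2 ≅ 0

Ȟ^0(U;F) ≅ 0, Ȟ^1(U;F) ≅ Z ⊕ Z/2 and Ȟ^2(U;F) ≅ 0


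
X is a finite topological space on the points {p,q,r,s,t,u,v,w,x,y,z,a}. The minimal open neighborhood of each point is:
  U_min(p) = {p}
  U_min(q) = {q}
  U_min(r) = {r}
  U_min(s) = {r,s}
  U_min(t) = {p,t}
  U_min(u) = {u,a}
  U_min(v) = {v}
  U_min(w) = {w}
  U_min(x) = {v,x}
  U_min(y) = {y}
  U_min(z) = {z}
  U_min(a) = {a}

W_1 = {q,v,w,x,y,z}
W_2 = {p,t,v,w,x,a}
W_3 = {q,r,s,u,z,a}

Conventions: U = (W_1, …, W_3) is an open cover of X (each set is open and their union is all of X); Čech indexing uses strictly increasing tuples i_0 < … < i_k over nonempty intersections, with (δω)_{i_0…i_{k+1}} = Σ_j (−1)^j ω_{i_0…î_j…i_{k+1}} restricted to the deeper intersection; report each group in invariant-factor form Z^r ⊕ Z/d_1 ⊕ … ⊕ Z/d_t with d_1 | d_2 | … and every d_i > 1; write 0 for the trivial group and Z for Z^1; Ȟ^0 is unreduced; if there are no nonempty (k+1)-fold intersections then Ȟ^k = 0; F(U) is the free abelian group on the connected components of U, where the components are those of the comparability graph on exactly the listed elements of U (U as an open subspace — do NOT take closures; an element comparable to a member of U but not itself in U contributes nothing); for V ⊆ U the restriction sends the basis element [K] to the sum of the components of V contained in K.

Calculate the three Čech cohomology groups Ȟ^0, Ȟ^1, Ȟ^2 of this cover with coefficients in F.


Ȟ^0(U;F) ≅ Z^8; Ȟ^1(U;F) ≅ 0; Ȟ^2(U;F) ≅ 0

nerve of the cover:
  W12={v,w,x} W13={q,z} W23={a}
components per intersection:
  W1: {q} {v,x} {w} {y} {z}
  W2: {p,t} {v,x} {w} {a}
  W3: {q} {r,s} {u,a} {z}
  W12: {v,x} {w}
  W13: {q} {z}
  W23: {a}
C dims 13,5; δ0: rk 5, SNF 1^5
Ȟ^0 = (13 − 5) − 0 = 8, so Ȟ^0 ≅ Z^8
Ȟ^1 = (5 − 0) − 5 = 0, so Ȟ^1 ≅ 0
Ȟ^2 = (0 − 0) − 0 = 0, so Ȟ^2 ≅ 0


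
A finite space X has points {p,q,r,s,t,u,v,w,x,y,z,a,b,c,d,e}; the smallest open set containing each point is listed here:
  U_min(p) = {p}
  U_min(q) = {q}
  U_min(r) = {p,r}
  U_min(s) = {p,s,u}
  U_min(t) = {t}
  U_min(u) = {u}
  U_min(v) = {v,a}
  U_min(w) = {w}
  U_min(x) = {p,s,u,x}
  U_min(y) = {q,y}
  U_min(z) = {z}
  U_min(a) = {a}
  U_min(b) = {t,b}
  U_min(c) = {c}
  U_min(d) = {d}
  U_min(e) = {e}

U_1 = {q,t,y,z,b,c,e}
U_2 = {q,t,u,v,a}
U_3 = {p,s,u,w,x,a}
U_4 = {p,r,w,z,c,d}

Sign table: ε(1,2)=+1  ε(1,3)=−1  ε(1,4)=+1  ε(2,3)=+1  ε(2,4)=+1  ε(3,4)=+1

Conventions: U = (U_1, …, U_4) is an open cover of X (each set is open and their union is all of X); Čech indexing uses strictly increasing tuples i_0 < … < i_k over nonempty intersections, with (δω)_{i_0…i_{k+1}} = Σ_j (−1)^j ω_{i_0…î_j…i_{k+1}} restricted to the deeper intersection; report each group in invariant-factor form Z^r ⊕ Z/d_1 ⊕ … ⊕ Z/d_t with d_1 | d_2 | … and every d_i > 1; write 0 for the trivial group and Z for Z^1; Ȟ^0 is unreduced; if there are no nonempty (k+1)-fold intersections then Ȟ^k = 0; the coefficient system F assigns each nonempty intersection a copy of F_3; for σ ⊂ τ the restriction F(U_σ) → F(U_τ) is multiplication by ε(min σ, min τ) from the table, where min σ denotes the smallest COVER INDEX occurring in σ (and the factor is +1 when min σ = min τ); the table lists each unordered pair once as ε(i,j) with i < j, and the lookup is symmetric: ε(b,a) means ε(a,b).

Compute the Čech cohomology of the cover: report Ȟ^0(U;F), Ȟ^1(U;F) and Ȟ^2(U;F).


Ȟ^0 = Z/3, Ȟ^1 = Z/3, Ȟ^2 = 0

nonempty intersections:
  U12={q,t} U14={z,c} U23={u,a} U34={p,w}
C dims 4,4; δ0: rk_F3 3
Ȟ^0: (4−3)−0=1 ⇒ Z/3
Ȟ^1: (4−0)−3=1 ⇒ Z/3
Ȟ^2: (0−0)−0=0 ⇒ 0


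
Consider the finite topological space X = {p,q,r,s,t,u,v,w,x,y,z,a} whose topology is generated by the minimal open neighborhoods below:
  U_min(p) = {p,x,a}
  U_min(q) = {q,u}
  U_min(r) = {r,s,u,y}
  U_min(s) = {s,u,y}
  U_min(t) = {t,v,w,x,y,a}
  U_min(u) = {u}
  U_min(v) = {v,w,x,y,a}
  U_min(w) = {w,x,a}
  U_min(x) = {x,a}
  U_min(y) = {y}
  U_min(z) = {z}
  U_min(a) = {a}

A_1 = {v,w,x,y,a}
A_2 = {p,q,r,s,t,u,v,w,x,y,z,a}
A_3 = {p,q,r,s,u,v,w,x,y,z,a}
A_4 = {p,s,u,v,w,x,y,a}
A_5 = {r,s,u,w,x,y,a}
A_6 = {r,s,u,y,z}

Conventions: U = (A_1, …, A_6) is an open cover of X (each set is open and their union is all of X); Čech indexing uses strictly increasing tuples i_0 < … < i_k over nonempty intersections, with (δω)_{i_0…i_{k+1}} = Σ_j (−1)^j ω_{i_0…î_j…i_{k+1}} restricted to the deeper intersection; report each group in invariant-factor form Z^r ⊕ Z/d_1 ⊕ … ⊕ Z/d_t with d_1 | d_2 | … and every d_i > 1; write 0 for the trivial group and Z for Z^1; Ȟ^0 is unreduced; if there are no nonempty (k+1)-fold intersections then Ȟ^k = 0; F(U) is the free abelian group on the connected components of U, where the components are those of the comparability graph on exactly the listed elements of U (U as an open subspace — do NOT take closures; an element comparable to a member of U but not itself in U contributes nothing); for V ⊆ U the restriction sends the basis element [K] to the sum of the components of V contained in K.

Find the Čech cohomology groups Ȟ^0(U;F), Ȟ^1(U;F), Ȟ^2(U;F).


Ȟ^0 = Z^2,  Ȟ^1 = 0,  Ȟ^2 = 0

intersection data:
  A12={v,w,x,y,a} A13={v,w,x,y,a} A14={v,w,x,y,a} A15={w,x,y,a} A16={y} A23={p,q,r,s,u,v,w,x,y,z,a} A24={p,s,u,v,w,x,y,a} A25={r,s,u,w,x,y,a} A26={r,s,u,y,z} A34={p,s,u,v,w,x,y,a} A35={r,s,u,w,x,y,a} A36={r,s,u,y,z} A45={s,u,w,x,y,a} A46={s,u,y} A56={r,s,u,y}
  A123={v,w,x,y,a} A124={v,w,x,y,a} A125={w,x,y,a} A126={y} A134={v,w,x,y,a} A135={w,x,y,a} A136={y} A145={w,x,y,a} A146={y} A156={y} A234={p,s,u,v,w,x,y,a} A235={r,s,u,w,x,y,a} A236={r,s,u,y,z} A245={s,u,w,x,y,a} A246={s,u,y} A256={r,s,u,y} A345={s,u,w,x,y,a} A346={s,u,y} A356={r,s,u,y} A456={s,u,y}
  A1234={v,w,x,y,a} A1235={w,x,y,a} A1236={y} A1245={w,x,y,a} A1246={y} A1256={y} A1345={w,x,y,a} A1346={y} A1356={y} A1456={y} A2345={s,u,w,x,y,a} A2346={s,u,y} A2356={r,s,u,y} A2456={s,u,y} A3456={s,u,y}
  A12345={w,x,y,a} A12346={y} A12356={y} A12456={y} A13456={y} A23456={s,u,y}
  A123456={y}
components per intersection:
  A1: {v,w,x,y,a}
  A2: {p,q,r,s,t,u,v,w,x,y,a} {z}
  A3: {p,q,r,s,u,v,w,x,y,a} {z}
  A4: {p,s,u,v,w,x,y,a}
  A5: {r,s,u,y} {w,x,a}
  A6: {r,s,u,y} {z}
  A12: {v,w,x,y,a}
  A13: {v,w,x,y,a}
  A14: {v,w,x,y,a}
  A15: {w,x,a} {y}
  A16: {y}
  A23: {p,q,r,s,u,v,w,x,y,a} {z}
  A24: {p,s,u,v,w,x,y,a}
  A25: {r,s,u,y} {w,x,a}
  A26: {r,s,u,y} {z}
  A34: {p,s,u,v,w,x,y,a}
  A35: {r,s,u,y} {w,x,a}
  A36: {r,s,u,y} {z}
  A45: {s,u,y} {w,x,a}
  A46: {s,u,y}
  A56: {r,s,u,y}
  A123: {v,w,x,y,a}
  A124: {v,w,x,y,a}
  A125: {w,x,a} {y}
  A126: {y}
  A134: {v,w,x,y,a}
  A135: {w,x,a} {y}
  A136: {y}
  A145: {w,x,a} {y}
  A146: {y}
  A156: {y}
  A234: {p,s,u,v,w,x,y,a}
  A235: {r,s,u,y} {w,x,a}
  A236: {r,s,u,y} {z}
  A245: {s,u,y} {w,x,a}
  A246: {s,u,y}
  A256: {r,s,u,y}
  A345: {s,u,y} {w,x,a}
  A346: {s,u,y}
  A356: {r,s,u,y}
  A456: {s,u,y}
  A1234: {v,w,x,y,a}
  A1235: {w,x,a} {y}
  A1236: {y}
  A1245: {w,x,a} {y}
  A1246: {y}
  A1256: {y}
  A1345: {w,x,a} {y}
  A1346: {y}
  A1356: {y}
  A1456: {y}
  A2345: {s,u,y} {w,x,a}
  A2346: {s,u,y}
  A2356: {r,s,u,y}
  A2456: {s,u,y}
  A3456: {s,u,y}
  A12345: {w,x,a} {y}
  A12346: {y}
  A12356: {y}
  A12456: {y}
  A13456: {y}
  A23456: {s,u,y}
  A123456: {y}
C dims 10,22,27,19; δ0: rk 8, SNF 1^8; δ1: rk 14, SNF 1^14; δ2: rk 13, SNF 1^13
Ȟ^0 = (10 − 8) − 0 = 2, so Ȟ^0 ≅ Z^2
Ȟ^1 = (22 − 14) − 8 = 0, so Ȟ^1 ≅ 0
Ȟ^2 = (27 − 13) − 14 = 0, so Ȟ^2 ≅ 0


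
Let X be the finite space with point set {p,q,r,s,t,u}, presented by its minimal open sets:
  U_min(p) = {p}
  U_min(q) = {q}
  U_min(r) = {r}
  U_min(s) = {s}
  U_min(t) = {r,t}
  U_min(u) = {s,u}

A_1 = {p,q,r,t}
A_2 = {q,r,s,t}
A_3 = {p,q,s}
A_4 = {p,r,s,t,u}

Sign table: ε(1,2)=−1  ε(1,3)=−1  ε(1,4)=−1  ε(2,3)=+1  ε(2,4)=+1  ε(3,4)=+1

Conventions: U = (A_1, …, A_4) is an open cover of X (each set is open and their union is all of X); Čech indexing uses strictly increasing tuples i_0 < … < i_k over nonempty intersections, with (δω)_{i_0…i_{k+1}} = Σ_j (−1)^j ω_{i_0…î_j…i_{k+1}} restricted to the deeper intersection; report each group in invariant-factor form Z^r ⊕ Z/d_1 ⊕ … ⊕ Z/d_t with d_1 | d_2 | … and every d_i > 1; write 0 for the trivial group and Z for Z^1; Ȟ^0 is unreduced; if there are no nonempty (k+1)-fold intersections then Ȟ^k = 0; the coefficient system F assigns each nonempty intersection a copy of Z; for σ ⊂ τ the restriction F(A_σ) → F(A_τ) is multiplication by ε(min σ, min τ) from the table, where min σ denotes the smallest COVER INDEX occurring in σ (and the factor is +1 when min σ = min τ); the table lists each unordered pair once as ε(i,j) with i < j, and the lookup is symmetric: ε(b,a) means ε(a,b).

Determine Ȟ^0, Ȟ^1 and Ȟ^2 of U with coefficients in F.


Ȟ^0(U;F) ≅ Z, Ȟ^1(U;F) ≅ 0, Ȟ^2(U;F) ≅ Z

cover nerve:
  A12={q,r,t} A13={p,q} A14={p,r,t} A23={q,s} A24={r,s,t} A34={p,s}
  A123={q} A124={r,t} A134={p} A234={s}
C dims 4,6,4; δ0: rk 3, SNF 1^3; δ1: rk 3, SNF 1^3
Ȟ^0: (4−3)−0=1 ⇒ Z
Ȟ^1: (6−3)−3=0 ⇒ 0
Ȟ^2: (4−0)−3=1 ⇒ Z


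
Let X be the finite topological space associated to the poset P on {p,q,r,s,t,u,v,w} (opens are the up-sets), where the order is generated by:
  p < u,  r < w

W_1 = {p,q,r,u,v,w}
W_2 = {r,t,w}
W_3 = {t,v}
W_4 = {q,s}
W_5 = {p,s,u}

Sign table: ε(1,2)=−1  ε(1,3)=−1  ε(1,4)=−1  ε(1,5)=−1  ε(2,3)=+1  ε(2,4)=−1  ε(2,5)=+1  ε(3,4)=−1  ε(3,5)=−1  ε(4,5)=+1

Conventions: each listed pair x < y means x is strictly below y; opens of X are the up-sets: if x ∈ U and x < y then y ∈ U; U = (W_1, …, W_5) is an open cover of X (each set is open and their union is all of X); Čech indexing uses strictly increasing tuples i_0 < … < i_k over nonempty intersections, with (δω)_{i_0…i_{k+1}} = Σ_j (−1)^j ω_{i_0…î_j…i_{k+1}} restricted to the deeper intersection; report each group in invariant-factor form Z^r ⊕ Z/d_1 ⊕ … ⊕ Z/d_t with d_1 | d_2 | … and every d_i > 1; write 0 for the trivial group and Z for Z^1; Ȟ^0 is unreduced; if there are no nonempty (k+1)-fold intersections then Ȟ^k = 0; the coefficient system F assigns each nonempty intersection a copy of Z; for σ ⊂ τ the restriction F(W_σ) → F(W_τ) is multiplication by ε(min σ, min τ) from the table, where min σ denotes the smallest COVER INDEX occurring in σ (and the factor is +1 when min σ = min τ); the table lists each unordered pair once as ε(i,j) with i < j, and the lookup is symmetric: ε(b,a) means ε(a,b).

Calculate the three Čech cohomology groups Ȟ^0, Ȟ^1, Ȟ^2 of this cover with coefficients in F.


nonempty intersections:
  W12={r,w} W13={v} W14={q} W15={p,u} W23={t} W45={s}
C dims 5,6; δ0: rk 4, SNF 1^4
Ȟ^0: (5−4)−0=1 ⇒ Z
Ȟ^1: (6−0)−4=2 ⇒ Z^2
Ȟ^2: (0−0)−0=0 ⇒ 0

Ȟ^0 = Z, Ȟ^1 = Z^2, Ȟ^2 = 0


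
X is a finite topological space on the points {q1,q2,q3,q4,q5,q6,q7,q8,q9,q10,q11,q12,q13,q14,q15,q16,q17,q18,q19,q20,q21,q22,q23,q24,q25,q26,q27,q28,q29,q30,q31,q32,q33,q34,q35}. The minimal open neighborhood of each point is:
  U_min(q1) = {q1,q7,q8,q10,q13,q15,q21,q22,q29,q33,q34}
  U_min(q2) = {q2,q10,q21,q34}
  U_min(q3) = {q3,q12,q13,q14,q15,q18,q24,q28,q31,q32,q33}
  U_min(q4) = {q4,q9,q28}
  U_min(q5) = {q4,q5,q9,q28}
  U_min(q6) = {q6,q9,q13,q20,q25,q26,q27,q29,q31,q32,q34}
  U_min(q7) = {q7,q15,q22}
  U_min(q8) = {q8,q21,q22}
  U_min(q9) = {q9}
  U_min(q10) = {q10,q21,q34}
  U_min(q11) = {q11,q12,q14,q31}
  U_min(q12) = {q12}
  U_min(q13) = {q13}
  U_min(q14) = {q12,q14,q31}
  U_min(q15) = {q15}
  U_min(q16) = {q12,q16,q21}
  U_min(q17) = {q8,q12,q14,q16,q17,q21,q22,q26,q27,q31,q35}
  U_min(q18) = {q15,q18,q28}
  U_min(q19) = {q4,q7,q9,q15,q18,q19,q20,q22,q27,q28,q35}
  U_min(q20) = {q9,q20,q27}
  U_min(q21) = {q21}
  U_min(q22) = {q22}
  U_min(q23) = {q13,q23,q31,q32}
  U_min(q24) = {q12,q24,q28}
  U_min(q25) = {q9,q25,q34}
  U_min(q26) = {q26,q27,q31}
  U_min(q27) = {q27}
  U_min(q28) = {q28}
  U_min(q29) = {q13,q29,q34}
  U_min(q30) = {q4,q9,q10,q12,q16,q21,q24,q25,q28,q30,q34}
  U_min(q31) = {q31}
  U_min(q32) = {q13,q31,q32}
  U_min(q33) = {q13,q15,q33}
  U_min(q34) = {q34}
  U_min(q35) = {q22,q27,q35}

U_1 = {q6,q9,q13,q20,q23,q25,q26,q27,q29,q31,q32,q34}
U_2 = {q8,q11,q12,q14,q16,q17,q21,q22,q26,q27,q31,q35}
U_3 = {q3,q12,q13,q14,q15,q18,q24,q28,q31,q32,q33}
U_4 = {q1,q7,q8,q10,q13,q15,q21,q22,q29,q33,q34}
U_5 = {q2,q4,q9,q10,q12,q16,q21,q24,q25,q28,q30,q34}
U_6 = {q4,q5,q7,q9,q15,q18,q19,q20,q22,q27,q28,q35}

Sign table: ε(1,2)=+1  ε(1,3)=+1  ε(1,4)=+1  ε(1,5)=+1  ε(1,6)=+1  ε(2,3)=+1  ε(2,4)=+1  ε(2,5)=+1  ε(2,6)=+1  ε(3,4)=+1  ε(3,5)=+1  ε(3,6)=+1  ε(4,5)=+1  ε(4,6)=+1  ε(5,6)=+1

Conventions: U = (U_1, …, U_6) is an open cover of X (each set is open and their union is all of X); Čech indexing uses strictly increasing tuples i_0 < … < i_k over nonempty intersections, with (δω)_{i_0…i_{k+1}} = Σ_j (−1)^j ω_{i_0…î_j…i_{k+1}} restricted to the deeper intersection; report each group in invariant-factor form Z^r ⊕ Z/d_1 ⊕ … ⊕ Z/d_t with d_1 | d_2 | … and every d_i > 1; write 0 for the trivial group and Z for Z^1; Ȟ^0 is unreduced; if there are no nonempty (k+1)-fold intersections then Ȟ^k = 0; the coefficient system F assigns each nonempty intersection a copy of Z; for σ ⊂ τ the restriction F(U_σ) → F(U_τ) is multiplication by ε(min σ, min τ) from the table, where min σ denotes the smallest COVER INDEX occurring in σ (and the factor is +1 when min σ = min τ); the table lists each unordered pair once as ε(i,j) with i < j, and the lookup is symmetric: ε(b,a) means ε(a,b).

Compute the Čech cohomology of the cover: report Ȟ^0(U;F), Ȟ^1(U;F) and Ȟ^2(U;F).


Ȟ^0(U;F) ≅ Z, Ȟ^1(U;F) ≅ 0 and Ȟ^2(U;F) ≅ Z/2

nonempty intersections:
  U12={q26,q27,q31} U13={q13,q31,q32} U14={q13,q29,q34} U15={q9,q25,q34} U16={q9,q20,q27} U23={q12,q14,q31} U24={q8,q21,q22} U25={q12,q16,q21} U26={q22,q27,q35} U34={q13,q15,q33} U35={q12,q24,q28} U36={q15,q18,q28} U45={q10,q21,q34} U46={q7,q15,q22} U56={q4,q9,q28}
  U123={q31} U126={q27} U134={q13} U145={q34} U156={q9} U235={q12} U245={q21} U246={q22} U346={q15} U356={q28}
C dims 6,15,10; δ0: rk 5, SNF 1^5; δ1: rk 10, SNF 1^9·2
Ȟ^0: (6−5)−0=1 ⇒ Z
Ȟ^1: (15−10)−5=0 ⇒ 0
Ȟ^2: (10−0)−10=0 plus torsion [2] ⇒ Z/2
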